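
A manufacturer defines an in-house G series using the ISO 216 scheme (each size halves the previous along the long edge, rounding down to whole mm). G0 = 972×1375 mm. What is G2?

486 × 687 mm

G1: ⌊1375/2⌋ × 972 = 687 × 972 mm
G2: ⌊972/2⌋ × 687 = 486 × 687 mm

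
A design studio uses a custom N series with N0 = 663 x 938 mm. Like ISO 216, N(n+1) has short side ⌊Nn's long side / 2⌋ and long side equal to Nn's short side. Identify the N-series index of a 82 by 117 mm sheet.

N0: 663 × 938 mm
N1: 469 × 663 mm
N2: 331 × 469 mm
N3: 234 × 331 mm
N4: 165 × 234 mm
N5: 117 × 165 mm
N6: 82 × 117 mm
N7: 58 × 82 mm
→ matches N6.

N6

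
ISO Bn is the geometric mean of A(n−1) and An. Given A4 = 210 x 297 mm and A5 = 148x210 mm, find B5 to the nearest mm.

Short side: √(210 · 148) = √31080 ≈ 176.3 → 176 mm
Long side: √(297 · 210) = √62370 ≈ 249.7 → 250 mm

176 × 250 mm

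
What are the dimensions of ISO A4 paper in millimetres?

A0 = 841 × 1189 mm (A0 has area 1 m², aspect 1:√2).
A1: ⌊1189/2⌋ × 841 = 594 × 841 mm
A2: ⌊841/2⌋ × 594 = 420 × 594 mm
A3: ⌊594/2⌋ × 420 = 297 × 420 mm
A4: ⌊420/2⌋ × 297 = 210 × 297 mm

210 × 297 mm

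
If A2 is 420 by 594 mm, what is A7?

74 × 105 mm

A3: ⌊594/2⌋ × 420 = 297 × 420 mm
A4: ⌊420/2⌋ × 297 = 210 × 297 mm
A5: ⌊297/2⌋ × 210 = 148 × 210 mm
A6: ⌊210/2⌋ × 148 = 105 × 148 mm
A7: ⌊148/2⌋ × 105 = 74 × 105 mm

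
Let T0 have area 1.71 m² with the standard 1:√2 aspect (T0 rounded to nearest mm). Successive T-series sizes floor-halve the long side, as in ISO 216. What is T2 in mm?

Let T0's short side be w mm. w · w√2 = 1.71 m² = 1,710,000 mm², so w ≈ 1099.6 mm and w√2 ≈ 1555.1 mm → T0 = 1100 × 1555 mm.
T1: ⌊1555/2⌋ × 1100 = 777 × 1100 mm
T2: ⌊1100/2⌋ × 777 = 550 × 777 mm

550 × 777 mm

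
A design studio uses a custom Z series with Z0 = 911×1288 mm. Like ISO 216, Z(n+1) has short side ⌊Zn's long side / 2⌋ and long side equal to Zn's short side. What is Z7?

80 × 113 mm

Z1 = 644 × 911 mm (from Z0 by 1 halving).
Z2: ⌊911/2⌋ × 644 = 455 × 644 mm
Z3: ⌊644/2⌋ × 455 = 322 × 455 mm
Z4: ⌊455/2⌋ × 322 = 227 × 322 mm
Z5: ⌊322/2⌋ × 227 = 161 × 227 mm
Z6: ⌊227/2⌋ × 161 = 113 × 161 mm
Z7: ⌊161/2⌋ × 113 = 80 × 113 mm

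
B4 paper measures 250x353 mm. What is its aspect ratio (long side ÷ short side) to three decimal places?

353 / 250 = 1.412
ISO 216 targets √2 ≈ 1.414; the -0.002 deviation is from mm rounding.

1.412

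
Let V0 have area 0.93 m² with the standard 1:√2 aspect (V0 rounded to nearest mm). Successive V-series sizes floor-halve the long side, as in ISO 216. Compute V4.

Let V0's short side be w mm. w · w√2 = 0.93 m² = 930,000 mm², so w ≈ 810.9 mm and w√2 ≈ 1146.8 mm → V0 = 811 × 1147 mm.
V1: ⌊1147/2⌋ × 811 = 573 × 811 mm
V2: ⌊811/2⌋ × 573 = 405 × 573 mm
V3: ⌊573/2⌋ × 405 = 286 × 405 mm
V4: ⌊405/2⌋ × 286 = 202 × 286 mm

202 × 286 mm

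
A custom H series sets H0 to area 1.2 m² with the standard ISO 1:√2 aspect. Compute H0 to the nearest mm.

Let the short side be w mm. Then w · w√2 = 1.2 m² = 1,200,000 mm².
w² = 1,200,000/√2, so w ≈ 921.2 mm; long side = w√2 ≈ 1302.7 mm.

921 × 1303 mm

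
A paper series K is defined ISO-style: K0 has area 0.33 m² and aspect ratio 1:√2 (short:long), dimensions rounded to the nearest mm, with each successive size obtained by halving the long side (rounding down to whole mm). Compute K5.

85 × 120 mm

Let K0's short side be w mm. w · w√2 = 0.33 m² = 330,000 mm², so w ≈ 483.1 mm and w√2 ≈ 683.1 mm → K0 = 483 × 683 mm.
K1: ⌊683/2⌋ × 483 = 341 × 483 mm
K2: ⌊483/2⌋ × 341 = 241 × 341 mm
K3: ⌊341/2⌋ × 241 = 170 × 241 mm
K4: ⌊241/2⌋ × 170 = 120 × 170 mm
K5: ⌊170/2⌋ × 120 = 85 × 120 mm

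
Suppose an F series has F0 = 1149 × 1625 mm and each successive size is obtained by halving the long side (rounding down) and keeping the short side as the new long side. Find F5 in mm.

203 × 287 mm

F1 = 812 × 1149 mm (from F0 by 1 halving).
F2: ⌊1149/2⌋ × 812 = 574 × 812 mm
F3: ⌊812/2⌋ × 574 = 406 × 574 mm
F4: ⌊574/2⌋ × 406 = 287 × 406 mm
F5: ⌊406/2⌋ × 287 = 203 × 287 mm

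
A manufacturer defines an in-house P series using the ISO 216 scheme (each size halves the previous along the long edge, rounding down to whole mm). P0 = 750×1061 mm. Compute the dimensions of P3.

P1: ⌊1061/2⌋ × 750 = 530 × 750 mm
P2: ⌊750/2⌋ × 530 = 375 × 530 mm
P3: ⌊530/2⌋ × 375 = 265 × 375 mm

265 × 375 mm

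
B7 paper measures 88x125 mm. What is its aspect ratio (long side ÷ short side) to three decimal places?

125 / 88 = 1.420
ISO 216 targets √2 ≈ 1.414; the +0.006 deviation is from mm rounding.

1.420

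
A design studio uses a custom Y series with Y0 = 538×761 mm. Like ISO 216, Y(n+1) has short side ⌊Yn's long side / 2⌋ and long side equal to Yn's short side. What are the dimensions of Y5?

95 × 134 mm

Y1: ⌊761/2⌋ × 538 = 380 × 538 mm
Y2: ⌊538/2⌋ × 380 = 269 × 380 mm
Y3: ⌊380/2⌋ × 269 = 190 × 269 mm
Y4: ⌊269/2⌋ × 190 = 134 × 190 mm
Y5: ⌊190/2⌋ × 134 = 95 × 134 mm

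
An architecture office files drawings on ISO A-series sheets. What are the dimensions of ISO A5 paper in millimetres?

148 × 210 mm

A0 = 841 × 1189 mm (A0 has area 1 m², aspect 1:√2).
A1: ⌊1189/2⌋ × 841 = 594 × 841 mm
A2: ⌊841/2⌋ × 594 = 420 × 594 mm
A3: ⌊594/2⌋ × 420 = 297 × 420 mm
A4: ⌊420/2⌋ × 297 = 210 × 297 mm
A5: ⌊297/2⌋ × 210 = 148 × 210 mm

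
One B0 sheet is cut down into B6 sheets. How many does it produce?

64

Each ISO step halves the sheet: 1 × B0 → 2 × B1 → 4 × B2 → 8 × B3 → …
From B0 to B6 is 6 halving steps: 2^6 = 64.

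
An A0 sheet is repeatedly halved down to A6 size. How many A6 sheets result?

Each ISO step halves the sheet: 1 × A0 → 2 × A1 → 4 × A2 → 8 × A3 → …
From A0 to A6 is 6 halving steps: 2^6 = 64.

64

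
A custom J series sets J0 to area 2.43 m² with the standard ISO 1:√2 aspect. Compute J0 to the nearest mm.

Let the short side be w mm. Then w · w√2 = 2.43 m² = 2,430,000 mm².
w² = 2,430,000/√2, so w ≈ 1310.8 mm; long side = w√2 ≈ 1853.8 mm.

1311 × 1854 mm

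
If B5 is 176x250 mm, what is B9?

B6: ⌊250/2⌋ × 176 = 125 × 176 mm
B7: ⌊176/2⌋ × 125 = 88 × 125 mm
B8: ⌊125/2⌋ × 88 = 62 × 88 mm
B9: ⌊88/2⌋ × 62 = 44 × 62 mm

44 × 62 mm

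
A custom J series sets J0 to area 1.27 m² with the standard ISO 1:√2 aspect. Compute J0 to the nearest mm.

948 × 1340 mm

Let the short side be w mm. Then w · w√2 = 1.27 m² = 1,270,000 mm².
w² = 1,270,000/√2, so w ≈ 947.6 mm; long side = w√2 ≈ 1340.2 mm.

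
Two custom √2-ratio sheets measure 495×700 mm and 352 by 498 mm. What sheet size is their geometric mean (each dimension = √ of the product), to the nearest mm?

Short side: √(495 · 352) = √174240 ≈ 417.4 → 417 mm
Long side: √(700 · 498) = √348600 ≈ 590.4 → 590 mm

417 × 590 mm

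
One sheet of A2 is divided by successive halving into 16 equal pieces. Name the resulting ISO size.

16 = 2^4, so 4 halving steps.
A2 → A3 → … → A6 after 4 steps.

A6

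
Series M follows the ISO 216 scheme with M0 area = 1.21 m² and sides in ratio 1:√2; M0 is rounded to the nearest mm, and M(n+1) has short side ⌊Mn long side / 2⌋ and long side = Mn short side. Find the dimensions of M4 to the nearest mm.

231 × 327 mm

Let M0's short side be w mm. w · w√2 = 1.21 m² = 1,210,000 mm², so w ≈ 925.0 mm and w√2 ≈ 1308.1 mm → M0 = 925 × 1308 mm.
M1: ⌊1308/2⌋ × 925 = 654 × 925 mm
M2: ⌊925/2⌋ × 654 = 462 × 654 mm
M3: ⌊654/2⌋ × 462 = 327 × 462 mm
M4: ⌊462/2⌋ × 327 = 231 × 327 mm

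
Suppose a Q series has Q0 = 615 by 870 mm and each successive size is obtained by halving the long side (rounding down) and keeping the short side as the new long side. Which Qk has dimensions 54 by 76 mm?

Q0: 615 × 870 mm
Q1: 435 × 615 mm
Q2: 307 × 435 mm
Q3: 217 × 307 mm
Q4: 153 × 217 mm
Q5: 108 × 153 mm
Q6: 76 × 108 mm
Q7: 54 × 76 mm
Q8: 38 × 54 mm
→ matches Q7.

Q7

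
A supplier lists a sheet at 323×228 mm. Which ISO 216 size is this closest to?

C4 (229 × 324 mm)

Aspect ratio 323/228 ≈ 1.417 — close to the ISO √2 ≈ 1.414.
In the C-series (envelope sizes, between A and B): C4 = 229 × 324 mm.
Off by 2 mm total — nearest standard size.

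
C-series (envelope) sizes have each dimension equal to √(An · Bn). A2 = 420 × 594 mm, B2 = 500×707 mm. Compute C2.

Short side: √(420 · 500) = √210000 ≈ 458.3 → 458 mm
Long side: √(594 · 707) = √419958 ≈ 648.0 → 648 mm

458 × 648 mm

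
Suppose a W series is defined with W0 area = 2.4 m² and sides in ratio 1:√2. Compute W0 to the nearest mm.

Let the short side be w mm. Then w · w√2 = 2.4 m² = 2,400,000 mm².
w² = 2,400,000/√2, so w ≈ 1302.7 mm; long side = w√2 ≈ 1842.3 mm.

1303 × 1842 mm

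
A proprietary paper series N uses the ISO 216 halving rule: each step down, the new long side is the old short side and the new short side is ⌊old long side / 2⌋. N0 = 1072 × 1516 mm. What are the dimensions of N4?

N1: ⌊1516/2⌋ × 1072 = 758 × 1072 mm
N2: ⌊1072/2⌋ × 758 = 536 × 758 mm
N3: ⌊758/2⌋ × 536 = 379 × 536 mm
N4: ⌊536/2⌋ × 379 = 268 × 379 mm

268 × 379 mm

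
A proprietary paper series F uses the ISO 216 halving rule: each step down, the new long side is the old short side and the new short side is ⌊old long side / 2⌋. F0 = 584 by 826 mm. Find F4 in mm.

F1: ⌊826/2⌋ × 584 = 413 × 584 mm
F2: ⌊584/2⌋ × 413 = 292 × 413 mm
F3: ⌊413/2⌋ × 292 = 206 × 292 mm
F4: ⌊292/2⌋ × 206 = 146 × 206 mm

146 × 206 mm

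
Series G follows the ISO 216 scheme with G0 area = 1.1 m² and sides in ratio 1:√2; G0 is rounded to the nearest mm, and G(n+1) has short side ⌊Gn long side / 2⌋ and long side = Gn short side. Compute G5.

155 × 220 mm

Let G0's short side be w mm. w · w√2 = 1.1 m² = 1,100,000 mm², so w ≈ 881.9 mm and w√2 ≈ 1247.3 mm → G0 = 882 × 1247 mm.
G1: ⌊1247/2⌋ × 882 = 623 × 882 mm
G2: ⌊882/2⌋ × 623 = 441 × 623 mm
G3: ⌊623/2⌋ × 441 = 311 × 441 mm
G4: ⌊441/2⌋ × 311 = 220 × 311 mm
G5: ⌊311/2⌋ × 220 = 155 × 220 mm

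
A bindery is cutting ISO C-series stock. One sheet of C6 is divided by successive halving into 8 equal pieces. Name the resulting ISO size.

C9

8 = 2^3, so 3 halving steps.
C6 → C7 → … → C9 after 3 steps.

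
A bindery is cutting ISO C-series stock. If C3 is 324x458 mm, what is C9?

C4: ⌊458/2⌋ × 324 = 229 × 324 mm
C5: ⌊324/2⌋ × 229 = 162 × 229 mm
C6: ⌊229/2⌋ × 162 = 114 × 162 mm
C7: ⌊162/2⌋ × 114 = 81 × 114 mm
C8: ⌊114/2⌋ × 81 = 57 × 81 mm
C9: ⌊81/2⌋ × 57 = 40 × 57 mm

40 × 57 mm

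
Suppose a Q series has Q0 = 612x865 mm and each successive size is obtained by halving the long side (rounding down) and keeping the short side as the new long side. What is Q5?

108 × 153 mm

Q1: ⌊865/2⌋ × 612 = 432 × 612 mm
Q2: ⌊612/2⌋ × 432 = 306 × 432 mm
Q3: ⌊432/2⌋ × 306 = 216 × 306 mm
Q4: ⌊306/2⌋ × 216 = 153 × 216 mm
Q5: ⌊216/2⌋ × 153 = 108 × 153 mm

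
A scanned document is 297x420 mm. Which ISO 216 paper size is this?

Aspect ratio 420/297 ≈ 1.414 — close to the ISO √2 ≈ 1.414.
In the A-series (A0 area = 1 m²): A3 = 297 × 420 mm.

A3 (297 × 420 mm)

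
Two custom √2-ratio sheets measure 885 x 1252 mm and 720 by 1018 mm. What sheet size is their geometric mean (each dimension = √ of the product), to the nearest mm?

798 × 1129 mm

Short side: √(885 · 720) = √637200 ≈ 798.2 → 798 mm
Long side: √(1252 · 1018) = √1274536 ≈ 1129.0 → 1129 mm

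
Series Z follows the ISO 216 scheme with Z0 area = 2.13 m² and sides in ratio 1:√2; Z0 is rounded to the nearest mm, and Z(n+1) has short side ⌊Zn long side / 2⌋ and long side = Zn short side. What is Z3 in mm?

Let Z0's short side be w mm. w · w√2 = 2.13 m² = 2,130,000 mm², so w ≈ 1227.2 mm and w√2 ≈ 1735.6 mm → Z0 = 1227 × 1736 mm.
Z1: ⌊1736/2⌋ × 1227 = 868 × 1227 mm
Z2: ⌊1227/2⌋ × 868 = 613 × 868 mm
Z3: ⌊868/2⌋ × 613 = 434 × 613 mm

434 × 613 mm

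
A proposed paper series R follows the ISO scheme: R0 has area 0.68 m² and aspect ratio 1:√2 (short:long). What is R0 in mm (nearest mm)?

Let the short side be w mm. Then w · w√2 = 0.68 m² = 680,000 mm².
w² = 680,000/√2, so w ≈ 693.4 mm; long side = w√2 ≈ 980.6 mm.

693 × 981 mm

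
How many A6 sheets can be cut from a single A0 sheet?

64

Each ISO step halves the sheet: 1 × A0 → 2 × A1 → 4 × A2 → 8 × A3 → …
From A0 to A6 is 6 halving steps: 2^6 = 64.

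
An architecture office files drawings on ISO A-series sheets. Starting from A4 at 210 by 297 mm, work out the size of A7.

A5: ⌊297/2⌋ × 210 = 148 × 210 mm
A6: ⌊210/2⌋ × 148 = 105 × 148 mm
A7: ⌊148/2⌋ × 105 = 74 × 105 mm

74 × 105 mm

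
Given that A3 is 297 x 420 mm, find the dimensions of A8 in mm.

52 × 74 mm

A4: ⌊420/2⌋ × 297 = 210 × 297 mm
A5: ⌊297/2⌋ × 210 = 148 × 210 mm
A6: ⌊210/2⌋ × 148 = 105 × 148 mm
A7: ⌊148/2⌋ × 105 = 74 × 105 mm
A8: ⌊105/2⌋ × 74 = 52 × 74 mm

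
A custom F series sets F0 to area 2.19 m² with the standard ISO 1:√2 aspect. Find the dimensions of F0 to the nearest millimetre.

Let the short side be w mm. Then w · w√2 = 2.19 m² = 2,190,000 mm².
w² = 2,190,000/√2, so w ≈ 1244.4 mm; long side = w√2 ≈ 1759.9 mm.

1244 × 1760 mm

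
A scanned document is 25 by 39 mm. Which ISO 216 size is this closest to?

Aspect ratio 39/25 ≈ 1.560 (ISO target is √2 ≈ 1.414).
In the A-series (A0 area = 1 m²): A10 = 26 × 37 mm.
Off by 3 mm total — nearest standard size.

A10 (26 × 37 mm)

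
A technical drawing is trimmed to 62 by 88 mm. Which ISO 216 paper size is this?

B8 (62 × 88 mm)

Aspect ratio 88/62 ≈ 1.419 — close to the ISO √2 ≈ 1.414.
In the B-series (B0 = 1000 × 1414 mm): B8 = 62 × 88 mm.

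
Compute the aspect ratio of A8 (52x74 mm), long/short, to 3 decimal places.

1.423

74 / 52 = 1.423
ISO 216 targets √2 ≈ 1.414; the +0.009 deviation is from mm rounding.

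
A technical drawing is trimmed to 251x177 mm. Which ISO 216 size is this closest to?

Aspect ratio 251/177 ≈ 1.418 — close to the ISO √2 ≈ 1.414.
In the B-series (B0 = 1000 × 1414 mm): B5 = 176 × 250 mm.
Off by 2 mm total — nearest standard size.

B5 (176 × 250 mm)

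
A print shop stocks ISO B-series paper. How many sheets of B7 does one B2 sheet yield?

32

B2 = 500 × 707 mm; B7 = 88 × 125 mm.
Each halving step doubles the count; 5 steps from B2 to B7.
2^5 = 32.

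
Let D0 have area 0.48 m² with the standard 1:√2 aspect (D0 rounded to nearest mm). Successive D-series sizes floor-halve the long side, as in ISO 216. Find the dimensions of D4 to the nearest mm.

Let D0's short side be w mm. w · w√2 = 0.48 m² = 480,000 mm², so w ≈ 582.6 mm and w√2 ≈ 823.9 mm → D0 = 583 × 824 mm.
D1: ⌊824/2⌋ × 583 = 412 × 583 mm
D2: ⌊583/2⌋ × 412 = 291 × 412 mm
D3: ⌊412/2⌋ × 291 = 206 × 291 mm
D4: ⌊291/2⌋ × 206 = 145 × 206 mm

145 × 206 mm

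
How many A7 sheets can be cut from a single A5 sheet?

4

Each ISO step halves the sheet: 1 × A5 → 2 × A6 → 4 × A7
From A5 to A7 is 2 halving steps: 2^2 = 4.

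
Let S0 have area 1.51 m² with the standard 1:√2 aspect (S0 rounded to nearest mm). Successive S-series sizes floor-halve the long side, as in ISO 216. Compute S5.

182 × 258 mm

Let S0's short side be w mm. w · w√2 = 1.51 m² = 1,510,000 mm², so w ≈ 1033.3 mm and w√2 ≈ 1461.3 mm → S0 = 1033 × 1461 mm.
S1: ⌊1461/2⌋ × 1033 = 730 × 1033 mm
S2: ⌊1033/2⌋ × 730 = 516 × 730 mm
S3: ⌊730/2⌋ × 516 = 365 × 516 mm
S4: ⌊516/2⌋ × 365 = 258 × 365 mm
S5: ⌊365/2⌋ × 258 = 182 × 258 mm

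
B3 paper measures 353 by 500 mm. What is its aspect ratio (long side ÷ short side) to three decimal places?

500 / 353 = 1.416
ISO 216 targets √2 ≈ 1.414; the +0.002 deviation is from mm rounding.

1.416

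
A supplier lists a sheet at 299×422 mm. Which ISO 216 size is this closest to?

Aspect ratio 422/299 ≈ 1.411 — close to the ISO √2 ≈ 1.414.
In the A-series (A0 area = 1 m²): A3 = 297 × 420 mm.
Off by 4 mm total — nearest standard size.

A3 (297 × 420 mm)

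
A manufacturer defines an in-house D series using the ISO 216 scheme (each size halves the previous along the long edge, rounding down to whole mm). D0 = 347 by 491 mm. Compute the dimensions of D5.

61 × 86 mm

D1: ⌊491/2⌋ × 347 = 245 × 347 mm
D2: ⌊347/2⌋ × 245 = 173 × 245 mm
D3: ⌊245/2⌋ × 173 = 122 × 173 mm
D4: ⌊173/2⌋ × 122 = 86 × 122 mm
D5: ⌊122/2⌋ × 86 = 61 × 86 mm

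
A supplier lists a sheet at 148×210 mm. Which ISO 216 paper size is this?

Aspect ratio 210/148 ≈ 1.419 — close to the ISO √2 ≈ 1.414.
In the A-series (A0 area = 1 m²): A5 = 148 × 210 mm.

A5 (148 × 210 mm)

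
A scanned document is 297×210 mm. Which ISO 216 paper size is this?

Aspect ratio 297/210 ≈ 1.414 — close to the ISO √2 ≈ 1.414.
In the A-series (A0 area = 1 m²): A4 = 210 × 297 mm.

A4 (210 × 297 mm)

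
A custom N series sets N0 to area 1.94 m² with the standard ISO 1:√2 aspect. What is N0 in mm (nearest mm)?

Let the short side be w mm. Then w · w√2 = 1.94 m² = 1,940,000 mm².
w² = 1,940,000/√2, so w ≈ 1171.2 mm; long side = w√2 ≈ 1656.4 mm.

1171 × 1656 mm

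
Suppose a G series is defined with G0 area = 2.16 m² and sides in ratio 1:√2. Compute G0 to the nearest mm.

1236 × 1748 mm

Let the short side be w mm. Then w · w√2 = 2.16 m² = 2,160,000 mm².
w² = 2,160,000/√2, so w ≈ 1235.9 mm; long side = w√2 ≈ 1747.8 mm.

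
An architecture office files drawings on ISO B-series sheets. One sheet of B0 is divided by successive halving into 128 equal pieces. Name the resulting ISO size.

B7

128 = 2^7, so 7 halving steps.
B0 → B1 → … → B7 after 7 steps.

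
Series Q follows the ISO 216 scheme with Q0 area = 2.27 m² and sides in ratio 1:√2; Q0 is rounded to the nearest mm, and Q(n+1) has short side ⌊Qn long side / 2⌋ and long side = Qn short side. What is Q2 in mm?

Let Q0's short side be w mm. w · w√2 = 2.27 m² = 2,270,000 mm², so w ≈ 1266.9 mm and w√2 ≈ 1791.7 mm → Q0 = 1267 × 1792 mm.
Q1: ⌊1792/2⌋ × 1267 = 896 × 1267 mm
Q2: ⌊1267/2⌋ × 896 = 633 × 896 mm

633 × 896 mm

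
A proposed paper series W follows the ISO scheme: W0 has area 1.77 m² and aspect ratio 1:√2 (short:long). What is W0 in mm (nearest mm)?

Let the short side be w mm. Then w · w√2 = 1.77 m² = 1,770,000 mm².
w² = 1,770,000/√2, so w ≈ 1118.7 mm; long side = w√2 ≈ 1582.1 mm.

1119 × 1582 mm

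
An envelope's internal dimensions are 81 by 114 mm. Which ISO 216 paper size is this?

C7 (81 × 114 mm)

Aspect ratio 114/81 ≈ 1.407 — close to the ISO √2 ≈ 1.414.
In the C-series (envelope sizes, between A and B): C7 = 81 × 114 mm.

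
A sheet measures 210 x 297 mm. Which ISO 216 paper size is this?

A4 (210 × 297 mm)

Aspect ratio 297/210 ≈ 1.414 — close to the ISO √2 ≈ 1.414.
In the A-series (A0 area = 1 m²): A4 = 210 × 297 mm.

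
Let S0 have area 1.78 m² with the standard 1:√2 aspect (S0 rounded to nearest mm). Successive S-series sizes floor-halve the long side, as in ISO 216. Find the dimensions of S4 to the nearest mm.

Let S0's short side be w mm. w · w√2 = 1.78 m² = 1,780,000 mm², so w ≈ 1121.9 mm and w√2 ≈ 1586.6 mm → S0 = 1122 × 1587 mm.
S1: ⌊1587/2⌋ × 1122 = 793 × 1122 mm
S2: ⌊1122/2⌋ × 793 = 561 × 793 mm
S3: ⌊793/2⌋ × 561 = 396 × 561 mm
S4: ⌊561/2⌋ × 396 = 280 × 396 mm

280 × 396 mm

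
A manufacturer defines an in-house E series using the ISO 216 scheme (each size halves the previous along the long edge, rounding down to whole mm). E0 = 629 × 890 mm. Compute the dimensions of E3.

222 × 314 mm

E1 = 445 × 629 mm (from E0 by 1 halving).
E2: ⌊629/2⌋ × 445 = 314 × 445 mm
E3: ⌊445/2⌋ × 314 = 222 × 314 mm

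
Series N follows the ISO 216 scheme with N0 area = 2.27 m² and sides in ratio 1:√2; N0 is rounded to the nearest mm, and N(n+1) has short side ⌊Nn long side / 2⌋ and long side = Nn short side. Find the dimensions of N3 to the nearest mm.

448 × 633 mm

Let N0's short side be w mm. w · w√2 = 2.27 m² = 2,270,000 mm², so w ≈ 1266.9 mm and w√2 ≈ 1791.7 mm → N0 = 1267 × 1792 mm.
N1: ⌊1792/2⌋ × 1267 = 896 × 1267 mm
N2: ⌊1267/2⌋ × 896 = 633 × 896 mm
N3: ⌊896/2⌋ × 633 = 448 × 633 mm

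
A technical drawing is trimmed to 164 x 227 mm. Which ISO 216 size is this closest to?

C5 (162 × 229 mm)

Aspect ratio 227/164 ≈ 1.384 (ISO target is √2 ≈ 1.414).
In the C-series (envelope sizes, between A and B): C5 = 162 × 229 mm.
Off by 4 mm total — nearest standard size.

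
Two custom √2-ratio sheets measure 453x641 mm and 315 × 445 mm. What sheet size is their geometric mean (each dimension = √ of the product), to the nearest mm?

378 × 534 mm

Short side: √(453 · 315) = √142695 ≈ 377.7 → 378 mm
Long side: √(641 · 445) = √285245 ≈ 534.1 → 534 mm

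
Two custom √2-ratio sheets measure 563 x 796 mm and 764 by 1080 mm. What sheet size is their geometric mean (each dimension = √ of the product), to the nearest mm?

Short side: √(563 · 764) = √430132 ≈ 655.8 → 656 mm
Long side: √(796 · 1080) = √859680 ≈ 927.2 → 927 mm

656 × 927 mm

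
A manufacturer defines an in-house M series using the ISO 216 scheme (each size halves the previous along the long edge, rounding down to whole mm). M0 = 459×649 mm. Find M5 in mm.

M1: ⌊649/2⌋ × 459 = 324 × 459 mm
M2: ⌊459/2⌋ × 324 = 229 × 324 mm
M3: ⌊324/2⌋ × 229 = 162 × 229 mm
M4: ⌊229/2⌋ × 162 = 114 × 162 mm
M5: ⌊162/2⌋ × 114 = 81 × 114 mm

81 × 114 mm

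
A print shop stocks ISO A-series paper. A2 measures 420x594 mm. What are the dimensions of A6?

105 × 148 mm

A3: ⌊594/2⌋ × 420 = 297 × 420 mm
A4: ⌊420/2⌋ × 297 = 210 × 297 mm
A5: ⌊297/2⌋ × 210 = 148 × 210 mm
A6: ⌊210/2⌋ × 148 = 105 × 148 mm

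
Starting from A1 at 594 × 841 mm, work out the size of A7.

74 × 105 mm

A2: ⌊841/2⌋ × 594 = 420 × 594 mm
A3: ⌊594/2⌋ × 420 = 297 × 420 mm
A4: ⌊420/2⌋ × 297 = 210 × 297 mm
A5: ⌊297/2⌋ × 210 = 148 × 210 mm
A6: ⌊210/2⌋ × 148 = 105 × 148 mm
A7: ⌊148/2⌋ × 105 = 74 × 105 mm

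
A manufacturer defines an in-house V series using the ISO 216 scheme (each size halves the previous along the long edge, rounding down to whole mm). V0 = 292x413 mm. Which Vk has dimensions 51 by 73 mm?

V5

V0: 292 × 413 mm
V1: 206 × 292 mm
V2: 146 × 206 mm
V3: 103 × 146 mm
V4: 73 × 103 mm
V5: 51 × 73 mm
V6: 36 × 51 mm
→ matches V5.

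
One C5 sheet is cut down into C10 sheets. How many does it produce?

Each ISO step halves the sheet: 1 × C5 → 2 × C6 → 4 × C7 → 8 × C8 → …
From C5 to C10 is 5 halving steps: 2^5 = 32.

32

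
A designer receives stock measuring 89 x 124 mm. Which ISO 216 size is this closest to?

B7 (88 × 125 mm)

Aspect ratio 124/89 ≈ 1.393 (ISO target is √2 ≈ 1.414).
In the B-series (B0 = 1000 × 1414 mm): B7 = 88 × 125 mm.
Off by 2 mm total — nearest standard size.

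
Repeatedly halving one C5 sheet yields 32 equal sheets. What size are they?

C10

32 = 2^5, so 5 halving steps.
C5 → C6 → … → C10 after 5 steps.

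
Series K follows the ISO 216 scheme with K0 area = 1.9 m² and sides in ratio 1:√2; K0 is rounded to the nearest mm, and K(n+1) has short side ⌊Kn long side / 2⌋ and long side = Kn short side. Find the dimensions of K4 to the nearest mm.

289 × 409 mm

Let K0's short side be w mm. w · w√2 = 1.9 m² = 1,900,000 mm², so w ≈ 1159.1 mm and w√2 ≈ 1639.2 mm → K0 = 1159 × 1639 mm.
K1: ⌊1639/2⌋ × 1159 = 819 × 1159 mm
K2: ⌊1159/2⌋ × 819 = 579 × 819 mm
K3: ⌊819/2⌋ × 579 = 409 × 579 mm
K4: ⌊579/2⌋ × 409 = 289 × 409 mm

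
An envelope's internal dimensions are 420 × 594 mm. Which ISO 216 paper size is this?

Aspect ratio 594/420 ≈ 1.414 — close to the ISO √2 ≈ 1.414.
In the A-series (A0 area = 1 m²): A2 = 420 × 594 mm.

A2 (420 × 594 mm)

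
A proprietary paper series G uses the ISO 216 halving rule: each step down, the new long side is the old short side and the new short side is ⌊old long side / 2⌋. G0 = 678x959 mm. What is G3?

239 × 339 mm

G1: ⌊959/2⌋ × 678 = 479 × 678 mm
G2: ⌊678/2⌋ × 479 = 339 × 479 mm
G3: ⌊479/2⌋ × 339 = 239 × 339 mm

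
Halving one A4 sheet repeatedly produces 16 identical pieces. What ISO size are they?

16 = 2^4, so 4 halving steps.
A4 → A5 → … → A8 after 4 steps.

A8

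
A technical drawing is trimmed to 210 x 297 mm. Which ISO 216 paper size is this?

A4 (210 × 297 mm)

Aspect ratio 297/210 ≈ 1.414 — close to the ISO √2 ≈ 1.414.
In the A-series (A0 area = 1 m²): A4 = 210 × 297 mm.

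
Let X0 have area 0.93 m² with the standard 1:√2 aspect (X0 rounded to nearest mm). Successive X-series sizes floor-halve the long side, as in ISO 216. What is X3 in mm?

Let X0's short side be w mm. w · w√2 = 0.93 m² = 930,000 mm², so w ≈ 810.9 mm and w√2 ≈ 1146.8 mm → X0 = 811 × 1147 mm.
X1: ⌊1147/2⌋ × 811 = 573 × 811 mm
X2: ⌊811/2⌋ × 573 = 405 × 573 mm
X3: ⌊573/2⌋ × 405 = 286 × 405 mm

286 × 405 mm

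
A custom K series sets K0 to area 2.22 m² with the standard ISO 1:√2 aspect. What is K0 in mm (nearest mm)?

Let the short side be w mm. Then w · w√2 = 2.22 m² = 2,220,000 mm².
w² = 2,220,000/√2, so w ≈ 1252.9 mm; long side = w√2 ≈ 1771.9 mm.

1253 × 1772 mm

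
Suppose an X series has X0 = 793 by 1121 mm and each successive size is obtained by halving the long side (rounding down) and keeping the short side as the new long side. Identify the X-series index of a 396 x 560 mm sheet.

X2

X0: 793 × 1121 mm
X1: 560 × 793 mm
X2: 396 × 560 mm
X3: 280 × 396 mm
→ matches X2.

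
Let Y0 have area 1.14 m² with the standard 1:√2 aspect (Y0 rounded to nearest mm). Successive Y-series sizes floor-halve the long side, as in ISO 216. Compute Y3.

317 × 449 mm

Let Y0's short side be w mm. w · w√2 = 1.14 m² = 1,140,000 mm², so w ≈ 897.8 mm and w√2 ≈ 1269.7 mm → Y0 = 898 × 1270 mm.
Y1: ⌊1270/2⌋ × 898 = 635 × 898 mm
Y2: ⌊898/2⌋ × 635 = 449 × 635 mm
Y3: ⌊635/2⌋ × 449 = 317 × 449 mm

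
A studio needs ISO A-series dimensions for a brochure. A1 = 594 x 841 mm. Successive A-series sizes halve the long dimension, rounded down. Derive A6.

105 × 148 mm

A2: ⌊841/2⌋ × 594 = 420 × 594 mm
A3: ⌊594/2⌋ × 420 = 297 × 420 mm
A4: ⌊420/2⌋ × 297 = 210 × 297 mm
A5: ⌊297/2⌋ × 210 = 148 × 210 mm
A6: ⌊210/2⌋ × 148 = 105 × 148 mm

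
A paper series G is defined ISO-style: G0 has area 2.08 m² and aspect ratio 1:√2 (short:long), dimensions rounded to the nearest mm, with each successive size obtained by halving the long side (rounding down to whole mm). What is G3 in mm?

Let G0's short side be w mm. w · w√2 = 2.08 m² = 2,080,000 mm², so w ≈ 1212.8 mm and w√2 ≈ 1715.1 mm → G0 = 1213 × 1715 mm.
G1: ⌊1715/2⌋ × 1213 = 857 × 1213 mm
G2: ⌊1213/2⌋ × 857 = 606 × 857 mm
G3: ⌊857/2⌋ × 606 = 428 × 606 mm

428 × 606 mm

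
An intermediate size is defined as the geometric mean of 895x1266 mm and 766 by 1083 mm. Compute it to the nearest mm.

Short side: √(895 · 766) = √685570 ≈ 828.0 → 828 mm
Long side: √(1266 · 1083) = √1371078 ≈ 1170.9 → 1171 mm

828 × 1171 mm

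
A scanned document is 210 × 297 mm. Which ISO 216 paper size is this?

A4 (210 × 297 mm)

Aspect ratio 297/210 ≈ 1.414 — close to the ISO √2 ≈ 1.414.
In the A-series (A0 area = 1 m²): A4 = 210 × 297 mm.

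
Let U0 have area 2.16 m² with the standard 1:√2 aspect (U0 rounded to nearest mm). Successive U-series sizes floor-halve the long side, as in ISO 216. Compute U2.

Let U0's short side be w mm. w · w√2 = 2.16 m² = 2,160,000 mm², so w ≈ 1235.9 mm and w√2 ≈ 1747.8 mm → U0 = 1236 × 1748 mm.
U1: ⌊1748/2⌋ × 1236 = 874 × 1236 mm
U2: ⌊1236/2⌋ × 874 = 618 × 874 mm

618 × 874 mm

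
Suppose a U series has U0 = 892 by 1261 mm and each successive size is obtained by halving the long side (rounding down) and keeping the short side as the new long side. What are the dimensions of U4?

U1: ⌊1261/2⌋ × 892 = 630 × 892 mm
U2: ⌊892/2⌋ × 630 = 446 × 630 mm
U3: ⌊630/2⌋ × 446 = 315 × 446 mm
U4: ⌊446/2⌋ × 315 = 223 × 315 mm

223 × 315 mm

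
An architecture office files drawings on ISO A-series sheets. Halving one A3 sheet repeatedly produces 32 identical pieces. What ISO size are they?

A8

32 = 2^5, so 5 halving steps.
A3 → A4 → … → A8 after 5 steps.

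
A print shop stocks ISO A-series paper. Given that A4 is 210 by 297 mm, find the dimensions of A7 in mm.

A5: ⌊297/2⌋ × 210 = 148 × 210 mm
A6: ⌊210/2⌋ × 148 = 105 × 148 mm
A7: ⌊148/2⌋ × 105 = 74 × 105 mm

74 × 105 mm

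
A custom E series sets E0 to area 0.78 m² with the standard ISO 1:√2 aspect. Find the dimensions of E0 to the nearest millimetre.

743 × 1050 mm

Let the short side be w mm. Then w · w√2 = 0.78 m² = 780,000 mm².
w² = 780,000/√2, so w ≈ 742.7 mm; long side = w√2 ≈ 1050.3 mm.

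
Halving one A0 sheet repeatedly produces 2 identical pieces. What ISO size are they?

2 = 2^1, so 1 halving step.
A0 → A1 → … → A1 after 1 step.

A1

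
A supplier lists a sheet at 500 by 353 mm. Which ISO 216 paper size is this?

Aspect ratio 500/353 ≈ 1.416 — close to the ISO √2 ≈ 1.414.
In the B-series (B0 = 1000 × 1414 mm): B3 = 353 × 500 mm.

B3 (353 × 500 mm)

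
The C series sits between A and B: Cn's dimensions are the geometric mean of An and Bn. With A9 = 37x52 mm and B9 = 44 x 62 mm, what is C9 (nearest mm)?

40 × 57 mm

Short side: √(37 · 44) = √1628 ≈ 40.3 → 40 mm
Long side: √(52 · 62) = √3224 ≈ 56.8 → 57 mm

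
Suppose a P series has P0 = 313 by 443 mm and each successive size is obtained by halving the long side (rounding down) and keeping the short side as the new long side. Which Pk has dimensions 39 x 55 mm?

P6

P0: 313 × 443 mm
P1: 221 × 313 mm
P2: 156 × 221 mm
P3: 110 × 156 mm
P4: 78 × 110 mm
P5: 55 × 78 mm
P6: 39 × 55 mm
P7: 27 × 39 mm
→ matches P6.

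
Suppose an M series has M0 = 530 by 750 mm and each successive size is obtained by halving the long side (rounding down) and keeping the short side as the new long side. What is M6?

M1: ⌊750/2⌋ × 530 = 375 × 530 mm
M2: ⌊530/2⌋ × 375 = 265 × 375 mm
M3: ⌊375/2⌋ × 265 = 187 × 265 mm
M4: ⌊265/2⌋ × 187 = 132 × 187 mm
M5: ⌊187/2⌋ × 132 = 93 × 132 mm
M6: ⌊132/2⌋ × 93 = 66 × 93 mm

66 × 93 mm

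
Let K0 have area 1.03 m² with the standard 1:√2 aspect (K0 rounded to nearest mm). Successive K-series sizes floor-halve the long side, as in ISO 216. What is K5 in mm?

150 × 213 mm

Let K0's short side be w mm. w · w√2 = 1.03 m² = 1,030,000 mm², so w ≈ 853.4 mm and w√2 ≈ 1206.9 mm → K0 = 853 × 1207 mm.
K1: ⌊1207/2⌋ × 853 = 603 × 853 mm
K2: ⌊853/2⌋ × 603 = 426 × 603 mm
K3: ⌊603/2⌋ × 426 = 301 × 426 mm
K4: ⌊426/2⌋ × 301 = 213 × 301 mm
K5: ⌊301/2⌋ × 213 = 150 × 213 mm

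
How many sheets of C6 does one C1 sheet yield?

Each ISO step halves the sheet: 1 × C1 → 2 × C2 → 4 × C3 → 8 × C4 → …
From C1 to C6 is 5 halving steps: 2^5 = 32.

32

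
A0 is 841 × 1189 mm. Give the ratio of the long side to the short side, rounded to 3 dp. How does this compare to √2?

1189 / 841 = 1.414
Matches √2 ≈ 1.414 — the ISO 216 defining ratio.

1.414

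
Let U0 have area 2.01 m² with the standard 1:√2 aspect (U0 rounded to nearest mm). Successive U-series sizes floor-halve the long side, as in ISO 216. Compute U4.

298 × 421 mm

Let U0's short side be w mm. w · w√2 = 2.01 m² = 2,010,000 mm², so w ≈ 1192.2 mm and w√2 ≈ 1686.0 mm → U0 = 1192 × 1686 mm.
U1: ⌊1686/2⌋ × 1192 = 843 × 1192 mm
U2: ⌊1192/2⌋ × 843 = 596 × 843 mm
U3: ⌊843/2⌋ × 596 = 421 × 596 mm
U4: ⌊596/2⌋ × 421 = 298 × 421 mm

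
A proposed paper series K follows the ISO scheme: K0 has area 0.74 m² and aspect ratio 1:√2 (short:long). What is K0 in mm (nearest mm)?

723 × 1023 mm

Let the short side be w mm. Then w · w√2 = 0.74 m² = 740,000 mm².
w² = 740,000/√2, so w ≈ 723.4 mm; long side = w√2 ≈ 1023.0 mm.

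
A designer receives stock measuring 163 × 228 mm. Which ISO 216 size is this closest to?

Aspect ratio 228/163 ≈ 1.399 (ISO target is √2 ≈ 1.414).
In the C-series (envelope sizes, between A and B): C5 = 162 × 229 mm.
Off by 2 mm total — nearest standard size.

C5 (162 × 229 mm)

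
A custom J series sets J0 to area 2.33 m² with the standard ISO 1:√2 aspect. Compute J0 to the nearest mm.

Let the short side be w mm. Then w · w√2 = 2.33 m² = 2,330,000 mm².
w² = 2,330,000/√2, so w ≈ 1283.6 mm; long side = w√2 ≈ 1815.2 mm.

1284 × 1815 mm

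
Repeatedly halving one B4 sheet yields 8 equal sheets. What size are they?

8 = 2^3, so 3 halving steps.
B4 → B5 → … → B7 after 3 steps.

B7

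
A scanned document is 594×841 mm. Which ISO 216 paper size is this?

Aspect ratio 841/594 ≈ 1.416 — close to the ISO √2 ≈ 1.414.
In the A-series (A0 area = 1 m²): A1 = 594 × 841 mm.

A1 (594 × 841 mm)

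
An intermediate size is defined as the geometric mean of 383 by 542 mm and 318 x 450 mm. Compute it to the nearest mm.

Short side: √(383 · 318) = √121794 ≈ 349.0 → 349 mm
Long side: √(542 · 450) = √243900 ≈ 493.9 → 494 mm

349 × 494 mm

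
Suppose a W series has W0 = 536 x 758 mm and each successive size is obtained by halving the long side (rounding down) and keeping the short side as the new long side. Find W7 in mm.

W1 = 379 × 536 mm (from W0 by 1 halving).
W2: ⌊536/2⌋ × 379 = 268 × 379 mm
W3: ⌊379/2⌋ × 268 = 189 × 268 mm
W4: ⌊268/2⌋ × 189 = 134 × 189 mm
W5: ⌊189/2⌋ × 134 = 94 × 134 mm
W6: ⌊134/2⌋ × 94 = 67 × 94 mm
W7: ⌊94/2⌋ × 67 = 47 × 67 mm

47 × 67 mm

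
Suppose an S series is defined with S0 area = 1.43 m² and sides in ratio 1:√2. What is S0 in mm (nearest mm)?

Let the short side be w mm. Then w · w√2 = 1.43 m² = 1,430,000 mm².
w² = 1,430,000/√2, so w ≈ 1005.6 mm; long side = w√2 ≈ 1422.1 mm.

1006 × 1422 mm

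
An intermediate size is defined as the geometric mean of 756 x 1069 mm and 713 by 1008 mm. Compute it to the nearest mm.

Short side: √(756 · 713) = √539028 ≈ 734.2 → 734 mm
Long side: √(1069 · 1008) = √1077552 ≈ 1038.1 → 1038 mm

734 × 1038 mm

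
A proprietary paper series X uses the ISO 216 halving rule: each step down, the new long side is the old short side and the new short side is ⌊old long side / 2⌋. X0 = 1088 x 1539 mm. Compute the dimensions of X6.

X1 = 769 × 1088 mm (from X0 by 1 halving).
X2: ⌊1088/2⌋ × 769 = 544 × 769 mm
X3: ⌊769/2⌋ × 544 = 384 × 544 mm
X4: ⌊544/2⌋ × 384 = 272 × 384 mm
X5: ⌊384/2⌋ × 272 = 192 × 272 mm
X6: ⌊272/2⌋ × 192 = 136 × 192 mm

136 × 192 mm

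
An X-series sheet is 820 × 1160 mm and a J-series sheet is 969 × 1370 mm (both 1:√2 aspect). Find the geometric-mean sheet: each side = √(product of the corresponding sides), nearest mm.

891 × 1261 mm

Short side: √(820 · 969) = √794580 ≈ 891.4 → 891 mm
Long side: √(1160 · 1370) = √1589200 ≈ 1260.6 → 1261 mm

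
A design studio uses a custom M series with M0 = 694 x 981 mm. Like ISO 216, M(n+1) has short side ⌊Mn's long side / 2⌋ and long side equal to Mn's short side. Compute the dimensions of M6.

M1 = 490 × 694 mm (from M0 by 1 halving).
M2: ⌊694/2⌋ × 490 = 347 × 490 mm
M3: ⌊490/2⌋ × 347 = 245 × 347 mm
M4: ⌊347/2⌋ × 245 = 173 × 245 mm
M5: ⌊245/2⌋ × 173 = 122 × 173 mm
M6: ⌊173/2⌋ × 122 = 86 × 122 mm

86 × 122 mm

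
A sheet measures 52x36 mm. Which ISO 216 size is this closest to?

Aspect ratio 52/36 ≈ 1.444 (ISO target is √2 ≈ 1.414).
In the A-series (A0 area = 1 m²): A9 = 37 × 52 mm.
Off by 1 mm total — nearest standard size.

A9 (37 × 52 mm)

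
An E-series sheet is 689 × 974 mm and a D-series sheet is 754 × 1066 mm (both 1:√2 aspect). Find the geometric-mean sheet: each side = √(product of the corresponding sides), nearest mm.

721 × 1019 mm

Short side: √(689 · 754) = √519506 ≈ 720.8 → 721 mm
Long side: √(974 · 1066) = √1038284 ≈ 1019.0 → 1019 mm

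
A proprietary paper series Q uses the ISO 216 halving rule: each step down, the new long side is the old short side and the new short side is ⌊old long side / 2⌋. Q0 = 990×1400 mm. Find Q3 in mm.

350 × 495 mm

Q1: ⌊1400/2⌋ × 990 = 700 × 990 mm
Q2: ⌊990/2⌋ × 700 = 495 × 700 mm
Q3: ⌊700/2⌋ × 495 = 350 × 495 mm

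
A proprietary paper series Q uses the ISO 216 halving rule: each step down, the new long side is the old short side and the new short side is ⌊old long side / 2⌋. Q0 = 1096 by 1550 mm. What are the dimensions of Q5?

Q1: ⌊1550/2⌋ × 1096 = 775 × 1096 mm
Q2: ⌊1096/2⌋ × 775 = 548 × 775 mm
Q3: ⌊775/2⌋ × 548 = 387 × 548 mm
Q4: ⌊548/2⌋ × 387 = 274 × 387 mm
Q5: ⌊387/2⌋ × 274 = 193 × 274 mm

193 × 274 mm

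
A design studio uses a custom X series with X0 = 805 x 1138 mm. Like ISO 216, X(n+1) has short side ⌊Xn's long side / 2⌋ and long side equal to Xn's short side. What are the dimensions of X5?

142 × 201 mm

X1: ⌊1138/2⌋ × 805 = 569 × 805 mm
X2: ⌊805/2⌋ × 569 = 402 × 569 mm
X3: ⌊569/2⌋ × 402 = 284 × 402 mm
X4: ⌊402/2⌋ × 284 = 201 × 284 mm
X5: ⌊284/2⌋ × 201 = 142 × 201 mm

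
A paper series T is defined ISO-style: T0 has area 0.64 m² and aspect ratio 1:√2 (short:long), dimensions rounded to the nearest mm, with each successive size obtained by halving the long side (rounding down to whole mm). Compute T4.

168 × 237 mm

Let T0's short side be w mm. w · w√2 = 0.64 m² = 640,000 mm², so w ≈ 672.7 mm and w√2 ≈ 951.4 mm → T0 = 673 × 951 mm.
T1: ⌊951/2⌋ × 673 = 475 × 673 mm
T2: ⌊673/2⌋ × 475 = 336 × 475 mm
T3: ⌊475/2⌋ × 336 = 237 × 336 mm
T4: ⌊336/2⌋ × 237 = 168 × 237 mm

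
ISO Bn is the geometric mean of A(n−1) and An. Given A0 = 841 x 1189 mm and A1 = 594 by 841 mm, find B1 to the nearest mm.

707 × 1000 mm

Short side: √(841 · 594) = √499554 ≈ 706.8 → 707 mm
Long side: √(1189 · 841) = √999949 ≈ 1000.0 → 1000 mm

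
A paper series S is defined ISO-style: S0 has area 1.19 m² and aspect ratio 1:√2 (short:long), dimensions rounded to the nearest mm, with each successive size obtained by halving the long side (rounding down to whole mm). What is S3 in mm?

Let S0's short side be w mm. w · w√2 = 1.19 m² = 1,190,000 mm², so w ≈ 917.3 mm and w√2 ≈ 1297.3 mm → S0 = 917 × 1297 mm.
S1: ⌊1297/2⌋ × 917 = 648 × 917 mm
S2: ⌊917/2⌋ × 648 = 458 × 648 mm
S3: ⌊648/2⌋ × 458 = 324 × 458 mm

324 × 458 mm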